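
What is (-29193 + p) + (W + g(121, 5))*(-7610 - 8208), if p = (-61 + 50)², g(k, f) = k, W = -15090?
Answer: 236750570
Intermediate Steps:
p = 121 (p = (-11)² = 121)
(-29193 + p) + (W + g(121, 5))*(-7610 - 8208) = (-29193 + 121) + (-15090 + 121)*(-7610 - 8208) = -29072 - 14969*(-15818) = -29072 + 236779642 = 236750570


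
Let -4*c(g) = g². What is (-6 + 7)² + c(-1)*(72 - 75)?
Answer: 7/4 ≈ 1.7500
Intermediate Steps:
c(g) = -g²/4
(-6 + 7)² + c(-1)*(72 - 75) = (-6 + 7)² + (-¼*(-1)²)*(72 - 75) = 1² - ¼*1*(-3) = 1 - ¼*(-3) = 1 + ¾ = 7/4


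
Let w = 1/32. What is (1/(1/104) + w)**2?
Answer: 11082241/1024 ≈ 10823.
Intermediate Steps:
w = 1/32 ≈ 0.031250
(1/(1/104) + w)**2 = (1/(1/104) + 1/32)**2 = (104 + 1/32)**2 = (3329/32)**2 = 11082241/1024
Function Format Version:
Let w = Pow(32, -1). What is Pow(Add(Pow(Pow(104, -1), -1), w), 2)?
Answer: Rational(11082241, 1024) ≈ 10823.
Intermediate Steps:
w = Rational(1, 32) ≈ 0.031250
Pow(Add(Pow(Pow(104, -1), -1), w), 2) = Pow(Add(Pow(Pow(104, -1), -1), Rational(1, 32)), 2) = Pow(Add(Pow(Rational(1, 104), -1), Rational(1, 32)), 2) = Pow(Add(104, Rational(1, 32)), 2) = Pow(Rational(3329, 32), 2) = Rational(11082241, 1024)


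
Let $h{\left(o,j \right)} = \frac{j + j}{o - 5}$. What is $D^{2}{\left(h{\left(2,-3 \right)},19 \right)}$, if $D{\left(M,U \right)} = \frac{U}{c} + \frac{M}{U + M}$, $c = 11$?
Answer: $\frac{177241}{53361} \approx 3.3215$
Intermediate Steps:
$h{\left(o,j \right)} = \frac{2 j}{-5 + o}$
$D{\left(M,U \right)} = \frac{U}{11} + \frac{M}{M + U}$ ($D{\left(M,U \right)} = \frac{U}{11} + \frac{M}{U + M} = U \frac{1}{11} + \frac{M}{M + U} = \frac{U}{11} + \frac{M}{M + U}$)
$D^{2}{\left(h{\left(2,-3 \right)},19 \right)} = \left(\frac{2 \left(-3\right) \frac{1}{-5 + 2} + \frac{19^{2}}{11} + \frac{1}{11} \cdot 2 \left(-3\right) \frac{1}{-5 + 2} \cdot 19}{2 \left(-3\right) \frac{1}{-5 + 2} + 19}\right)^{2} = \left(\frac{2 \left(-3\right) \frac{1}{-3} + \frac{1}{11} \cdot 361 + \frac{1}{11} \cdot 2 \left(-3\right) \frac{1}{-3} \cdot 19}{2 \left(-3\right) \frac{1}{-3} + 19}\right)^{2} = \left(\frac{2 \left(-3\right) \left(- \frac{1}{3}\right) + \frac{361}{11} + \frac{1}{11} \cdot 2 \left(-3\right) \left(- \frac{1}{3}\right) 19}{2 \left(-3\right) \left(- \frac{1}{3}\right) + 19}\right)^{2} = \left(\frac{2 + \frac{361}{11} + \frac{1}{11} \cdot 2 \cdot 19}{2 + 19}\right)^{2} = \left(\frac{2 + \frac{361}{11} + \frac{38}{11}}{21}\right)^{2} = \left(\frac{1}{21} \cdot \frac{421}{11}\right)^{2} = \left(\frac{421}{231}\right)^{2} = \frac{177241}{53361}$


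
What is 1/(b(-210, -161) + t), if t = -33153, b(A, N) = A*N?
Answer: 1/657 ≈ 0.0015221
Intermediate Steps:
1/(b(-210, -161) + t) = 1/(-210*(-161) - 33153) = 1/(33810 - 33153) = 1/657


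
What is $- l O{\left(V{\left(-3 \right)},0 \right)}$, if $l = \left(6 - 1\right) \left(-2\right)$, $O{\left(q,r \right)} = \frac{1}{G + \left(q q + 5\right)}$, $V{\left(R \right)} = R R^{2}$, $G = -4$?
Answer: $\frac{1}{73} \approx 0.013699$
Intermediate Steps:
$V{\left(R \right)} = R^{3}$
$O{\left(q,r \right)} = \frac{1}{1 + q^{2}}$ ($O{\left(q,r \right)} = \frac{1}{-4 + \left(q q + 5\right)} = \frac{1}{-4 + \left(q^{2} + 5\right)} = \frac{1}{-4 + \left(5 + q^{2}\right)} = \frac{1}{1 + q^{2}}$)
$l = -10$ ($l = 5 \left(-2\right) = -10$)
$- l O{\left(V{\left(-3 \right)},0 \right)} = - \frac{-10}{1 + \left(\left(-3\right)^{3}\right)^{2}} = - \frac{-10}{1 + \left(-27\right)^{2}} = - \frac{-10}{1 + 729} = - \frac{-10}{730} = \left(-1\right) \left(- \frac{1}{73}\right) = \frac{1}{73}$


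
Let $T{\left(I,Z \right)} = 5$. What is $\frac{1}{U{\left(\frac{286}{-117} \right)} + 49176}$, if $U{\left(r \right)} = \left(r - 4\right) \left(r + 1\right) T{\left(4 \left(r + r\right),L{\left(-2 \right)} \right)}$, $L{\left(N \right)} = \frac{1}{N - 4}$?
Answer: $\frac{81}{3987026} \approx 2.0316 \cdot 10^{-5}$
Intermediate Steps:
$L{\left(N \right)} = \frac{1}{-4 + N}$
$U{\left(r \right)} = 5 \left(1 + r\right) \left(-4 + r\right)$ ($U{\left(r \right)} = \left(r - 4\right) \left(r + 1\right) 5 = \left(-4 + r\right) \left(1 + r\right) 5 = \left(1 + r\right) \left(-4 + r\right) 5 = 5 \left(1 + r\right) \left(-4 + r\right)$)
$\frac{1}{U{\left(\frac{286}{-117} \right)} + 49176} = \frac{1}{\left(-20 - 15 \frac{286}{-117} + 5 \left(\frac{286}{-117}\right)^{2}\right) + 49176} = \frac{1}{\left(-20 - 15 \cdot 286 \left(- \frac{1}{117}\right) + 5 \left(286 \left(- \frac{1}{117}\right)\right)^{2}\right) + 49176} = \frac{1}{\left(-20 - - \frac{110}{3} + 5 \left(- \frac{22}{9}\right)^{2}\right) + 49176} = \frac{1}{\left(-20 + \frac{110}{3} + 5 \cdot \frac{484}{81}\right) + 49176} = \frac{1}{\left(-20 + \frac{110}{3} + \frac{2420}{81}\right) + 49176} = \frac{1}{\frac{3770}{81} + 49176} = \frac{1}{\frac{3987026}{81}} = \frac{81}{3987026}$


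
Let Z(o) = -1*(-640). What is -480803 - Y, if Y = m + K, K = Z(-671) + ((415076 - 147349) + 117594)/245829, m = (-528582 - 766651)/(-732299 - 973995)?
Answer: -201945394583592149/419456547726 ≈ -4.8145e+5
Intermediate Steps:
Z(o) = 640
m = 1295233/1706294 (m = -1295233/(-1706294) = -1295233*(-1/1706294) = 1295233/1706294 ≈ 0.75909)
K = 157715881/245829 (K = 640 + ((415076 - 147349) + 117594)/245829 = 640 + (267727 + 117594)*(1/245829) = 640 + 385321*(1/245829) = 640 + 385321/245829 = 157715881/245829 ≈ 641.57)
Y = 269428067288171/419456547726 (Y = 1295233/1706294 + 157715881/245829 = 269428067288171/419456547726 ≈ 642.33)
-480803 - Y = -480803 - 1*269428067288171/419456547726 = -480803 - 269428067288171/419456547726 = -201945394583592149/419456547726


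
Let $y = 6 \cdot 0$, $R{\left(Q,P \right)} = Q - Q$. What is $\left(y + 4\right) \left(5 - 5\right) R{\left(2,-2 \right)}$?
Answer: $0$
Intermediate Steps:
$R{\left(Q,P \right)} = 0$
$y = 0$
$\left(y + 4\right) \left(5 - 5\right) R{\left(2,-2 \right)} = \left(0 + 4\right) \left(5 - 5\right) 0 = 4 \cdot 0 \cdot 0 = 0 \cdot 0 = 0$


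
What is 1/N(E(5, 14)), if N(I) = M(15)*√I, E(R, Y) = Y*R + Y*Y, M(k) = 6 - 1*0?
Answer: √266/1596 ≈ 0.010219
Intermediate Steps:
M(k) = 6 (M(k) = 6 + 0 = 6)
E(R, Y) = Y² + R*Y (E(R, Y) = R*Y + Y² = Y² + R*Y)
N(I) = 6*√I
1/N(E(5, 14)) = 1/(6*√(14*(5 + 14))) = 1/(6*√(14*19)) = 1/(6*√266) = √266/1596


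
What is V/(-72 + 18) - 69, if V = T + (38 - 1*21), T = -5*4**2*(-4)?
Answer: -4063/54 ≈ -75.241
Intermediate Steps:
T = 320 (T = -5*16*(-4) = -80*(-4) = 320)
V = 337 (V = 320 + (38 - 1*21) = 320 + (38 - 21) = 320 + 17 = 337)
V/(-72 + 18) - 69 = 337/(-72 + 18) - 69 = 337/(-54) - 69 = 337*(-1/54) - 69 = -337/54 - 69 = -4063/54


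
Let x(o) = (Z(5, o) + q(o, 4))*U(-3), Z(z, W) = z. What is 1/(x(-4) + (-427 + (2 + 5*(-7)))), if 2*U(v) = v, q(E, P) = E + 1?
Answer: -1/463 ≈ -0.0021598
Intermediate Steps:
q(E, P) = 1 + E
U(v) = v/2
x(o) = -9 - 3*o/2 (x(o) = (5 + (1 + o))*((½)*(-3)) = (6 + o)*(-3/2) = -9 - 3*o/2)
1/(x(-4) + (-427 + (2 + 5*(-7)))) = 1/((-9 - 3/2*(-4)) + (-427 + (2 + 5*(-7)))) = 1/((-9 + 6) + (-427 + (2 - 35))) = 1/(-3 + (-427 - 33)) = 1/(-3 - 460) = 1/(-463) = -1/463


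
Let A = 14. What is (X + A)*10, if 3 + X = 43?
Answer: 540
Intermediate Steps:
X = 40 (X = -3 + 43 = 40)
(X + A)*10 = (40 + 14)*10 = 54*10 = 540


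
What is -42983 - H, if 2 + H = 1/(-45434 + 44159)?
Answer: -54800774/1275 ≈ -42981.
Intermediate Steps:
H = -2551/1275 (H = -2 + 1/(-45434 + 44159) = -2 + 1/(-1275) = -2 - 1/1275 = -2551/1275 ≈ -2.0008)
-42983 - H = -42983 - 1*(-2551/1275) = -42983 + 2551/1275 = -54800774/1275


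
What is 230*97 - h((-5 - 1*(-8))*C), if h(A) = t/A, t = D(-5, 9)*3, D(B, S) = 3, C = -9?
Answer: 66931/3 ≈ 22310.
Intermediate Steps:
t = 9 (t = 3*3 = 9)
h(A) = 9/A
230*97 - h((-5 - 1*(-8))*C) = 230*97 - 9/((-5 - 1*(-8))*(-9)) = 22310 - 9/((-5 + 8)*(-9)) = 22310 - 9/(3*(-9)) = 22310 - 9/(-27) = 22310 - 9*(-1)/27 = 22310 - 1*(-1/3) = 22310 + 1/3 = 66931/3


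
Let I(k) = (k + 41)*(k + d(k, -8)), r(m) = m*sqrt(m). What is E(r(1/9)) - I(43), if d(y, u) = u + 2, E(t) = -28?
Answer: -3136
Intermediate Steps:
r(m) = m**(3/2)
d(y, u) = 2 + u
I(k) = (-6 + k)*(41 + k) (I(k) = (k + 41)*(k + (2 - 8)) = (41 + k)*(k - 6) = (41 + k)*(-6 + k) = (-6 + k)*(41 + k))
E(r(1/9)) - I(43) = -28 - (-246 + 43**2 + 35*43) = -28 - (-246 + 1849 + 1505) = -28 - 1*3108 = -28 - 3108 = -3136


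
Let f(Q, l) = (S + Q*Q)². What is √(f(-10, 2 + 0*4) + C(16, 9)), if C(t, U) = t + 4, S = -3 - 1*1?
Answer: 2*√2309 ≈ 96.104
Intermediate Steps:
S = -4 (S = -3 - 1 = -4)
f(Q, l) = (-4 + Q²)² (f(Q, l) = (-4 + Q*Q)² = (-4 + Q²)²)
C(t, U) = 4 + t
√(f(-10, 2 + 0*4) + C(16, 9)) = √((-4 + (-10)²)² + (4 + 16)) = √((-4 + 100)² + 20) = √(96² + 20) = √(9216 + 20) = √9236 = 2*√2309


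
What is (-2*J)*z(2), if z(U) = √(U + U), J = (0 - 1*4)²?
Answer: -64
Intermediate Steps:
J = 16 (J = (0 - 4)² = (-4)² = 16)
z(U) = √2*√U (z(U) = √(2*U) = √2*√U)
(-2*J)*z(2) = (-2*16)*(√2*√2) = -32*2 = -64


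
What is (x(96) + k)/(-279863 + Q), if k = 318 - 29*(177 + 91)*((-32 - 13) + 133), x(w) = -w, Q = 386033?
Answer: -341857/53085 ≈ -6.4398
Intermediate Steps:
k = -683618 (k = 318 - 7772*(-45 + 133) = 318 - 7772*88 = 318 - 29*23584 = 318 - 683936 = -683618)
(x(96) + k)/(-279863 + Q) = (-1*96 - 683618)/(-279863 + 386033) = (-96 - 683618)/106170 = -683714*1/106170 = -341857/53085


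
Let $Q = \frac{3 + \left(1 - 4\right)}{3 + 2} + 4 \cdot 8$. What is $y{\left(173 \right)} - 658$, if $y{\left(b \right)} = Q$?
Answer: $-626$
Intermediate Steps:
$Q = 32$ ($Q = \frac{3 - 3}{5} + 32 = 0 \cdot \frac{1}{5} + 32 = 0 + 32 = 32$)
$y{\left(b \right)} = 32$
$y{\left(173 \right)} - 658 = 32 - 658 = -626$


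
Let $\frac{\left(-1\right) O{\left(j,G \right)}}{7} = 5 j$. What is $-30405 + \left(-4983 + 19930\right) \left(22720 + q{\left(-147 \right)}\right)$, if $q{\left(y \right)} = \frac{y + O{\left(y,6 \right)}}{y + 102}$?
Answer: $\frac{5068579823}{15} \approx 3.3791 \cdot 10^{8}$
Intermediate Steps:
$O{\left(j,G \right)} = - 35 j$ ($O{\left(j,G \right)} = - 7 \cdot 5 j = - 35 j$)
$q{\left(y \right)} = - \frac{34 y}{102 + y}$ ($q{\left(y \right)} = \frac{y - 35 y}{y + 102} = \frac{\left(-34\right) y}{102 + y} = - \frac{34 y}{102 + y}$)
$-30405 + \left(-4983 + 19930\right) \left(22720 + q{\left(-147 \right)}\right) = -30405 + \left(-4983 + 19930\right) \left(22720 - - \frac{4998}{102 - 147}\right) = -30405 + 14947 \left(22720 - - \frac{4998}{-45}\right) = -30405 + 14947 \left(22720 - \left(-4998\right) \left(- \frac{1}{45}\right)\right) = -30405 + 14947 \left(22720 - \frac{1666}{15}\right) = -30405 + 14947 \cdot \frac{339134}{15} = -30405 + \frac{5069035898}{15} = \frac{5068579823}{15}$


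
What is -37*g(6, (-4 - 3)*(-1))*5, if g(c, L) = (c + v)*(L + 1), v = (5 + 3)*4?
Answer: -56240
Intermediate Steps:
v = 32 (v = 8*4 = 32)
g(c, L) = (1 + L)*(32 + c) (g(c, L) = (c + 32)*(L + 1) = (32 + c)*(1 + L) = (1 + L)*(32 + c))
-37*g(6, (-4 - 3)*(-1))*5 = -37*(32 + 6 + 32*((-4 - 3)*(-1)) + ((-4 - 3)*(-1))*6)*5 = -37*(32 + 6 + 32*(-7*(-1)) - 7*(-1)*6)*5 = -37*(32 + 6 + 32*7 + 7*6)*5 = -37*(32 + 6 + 224 + 42)*5 = -37*304*5 = -11248*5 = -56240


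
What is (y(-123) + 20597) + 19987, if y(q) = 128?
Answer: 40712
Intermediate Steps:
(y(-123) + 20597) + 19987 = (128 + 20597) + 19987 = 20725 + 19987 = 40712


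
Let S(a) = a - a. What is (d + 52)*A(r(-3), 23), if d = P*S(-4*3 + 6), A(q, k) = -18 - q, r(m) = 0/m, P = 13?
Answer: -936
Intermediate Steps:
r(m) = 0
S(a) = 0
d = 0 (d = 13*0 = 0)
(d + 52)*A(r(-3), 23) = (0 + 52)*(-18 - 1*0) = 52*(-18 + 0) = 52*(-18) = -936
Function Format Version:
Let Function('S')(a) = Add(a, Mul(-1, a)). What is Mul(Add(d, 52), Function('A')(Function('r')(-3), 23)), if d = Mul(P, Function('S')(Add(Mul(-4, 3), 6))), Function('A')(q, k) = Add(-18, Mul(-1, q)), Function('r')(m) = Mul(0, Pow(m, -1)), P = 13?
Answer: -936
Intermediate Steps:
Function('r')(m) = 0
Function('S')(a) = 0
d = 0 (d = Mul(13, 0) = 0)
Mul(Add(d, 52), Function('A')(Function('r')(-3), 23)) = Mul(Add(0, 52), Add(-18, Mul(-1, 0))) = Mul(52, Add(-18, 0)) = Mul(52, -18) = -936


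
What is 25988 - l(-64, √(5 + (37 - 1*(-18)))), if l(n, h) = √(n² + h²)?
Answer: 25988 - 2*√1039 ≈ 25924.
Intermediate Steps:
l(n, h) = √(h² + n²)
25988 - l(-64, √(5 + (37 - 1*(-18)))) = 25988 - √((√(5 + (37 - 1*(-18))))² + (-64)²) = 25988 - √((√(5 + (37 + 18)))² + 4096) = 25988 - √((√(5 + 55))² + 4096) = 25988 - √((√60)² + 4096) = 25988 - √((2*√15)² + 4096) = 25988 - √(60 + 4096) = 25988 - √4156 = 25988 - 2*√1039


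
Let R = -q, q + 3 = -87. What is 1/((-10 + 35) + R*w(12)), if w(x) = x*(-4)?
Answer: -1/4295 ≈ -0.00023283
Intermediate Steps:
q = -90 (q = -3 - 87 = -90)
w(x) = -4*x
R = 90 (R = -1*(-90) = 90)
1/((-10 + 35) + R*w(12)) = 1/((-10 + 35) + 90*(-4*12)) = 1/(25 + 90*(-48)) = 1/(25 - 4320) = 1/(-4295) = -1/4295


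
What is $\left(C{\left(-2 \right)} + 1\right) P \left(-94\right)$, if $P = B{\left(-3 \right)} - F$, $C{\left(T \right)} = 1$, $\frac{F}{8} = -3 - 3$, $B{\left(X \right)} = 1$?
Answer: $-9212$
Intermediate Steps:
$F = -48$ ($F = 8 \left(-3 - 3\right) = 8 \left(-6\right) = -48$)
$P = 49$ ($P = 1 - -48 = 1 + 48 = 49$)
$\left(C{\left(-2 \right)} + 1\right) P \left(-94\right) = \left(1 + 1\right) 49 \left(-94\right) = 2 \cdot 49 \left(-94\right) = 98 \left(-94\right) = -9212$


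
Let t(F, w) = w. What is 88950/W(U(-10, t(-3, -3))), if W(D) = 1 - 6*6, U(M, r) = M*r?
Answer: -17790/7 ≈ -2541.4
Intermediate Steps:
W(D) = -35 (W(D) = 1 - 36 = -35)
88950/W(U(-10, t(-3, -3))) = 88950/(-35) = 88950*(-1/35) = -17790/7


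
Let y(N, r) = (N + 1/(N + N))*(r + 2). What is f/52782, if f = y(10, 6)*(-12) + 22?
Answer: -2357/131955 ≈ -0.017862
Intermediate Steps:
y(N, r) = (2 + r)*(N + 1/(2*N)) (y(N, r) = (N + 1/(2*N))*(2 + r) = (2 + r)*(N + 1/(2*N)))
f = -4714/5 (f = ((1/2)*(2 + 6 + 2*10**2*(2 + 6))/10)*(-12) + 22 = ((1/2)*(1/10)*(2 + 6 + 2*100*8))*(-12) + 22 = ((1/2)*(1/10)*(2 + 6 + 1600))*(-12) + 22 = ((1/2)*(1/10)*1608)*(-12) + 22 = (402/5)*(-12) + 22 = -4824/5 + 22 = -4714/5 ≈ -942.80)
f/52782 = -4714/5/52782 = -4714/5*1/52782 = -2357/131955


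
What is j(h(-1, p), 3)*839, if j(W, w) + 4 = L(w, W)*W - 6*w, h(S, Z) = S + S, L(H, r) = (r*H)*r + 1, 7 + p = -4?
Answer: -40272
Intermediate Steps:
p = -11 (p = -7 - 4 = -11)
L(H, r) = 1 + H*r² (L(H, r) = (H*r)*r + 1 = H*r² + 1 = 1 + H*r²)
h(S, Z) = 2*S
j(W, w) = -4 - 6*w + W*(1 + w*W²) (j(W, w) = -4 + ((1 + w*W²)*W - 6*w) = -4 + (W*(1 + w*W²) - 6*w) = -4 + (-6*w + W*(1 + w*W²)) = -4 - 6*w + W*(1 + w*W²))
j(h(-1, p), 3)*839 = (-4 + 2*(-1) - 6*3 + 3*(2*(-1))³)*839 = (-4 - 2 - 18 + 3*(-2)³)*839 = (-4 - 2 - 18 + 3*(-8))*839 = (-4 - 2 - 18 - 24)*839 = -48*839 = -40272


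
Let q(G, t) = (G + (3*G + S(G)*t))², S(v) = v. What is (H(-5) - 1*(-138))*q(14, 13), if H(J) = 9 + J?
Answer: 8043448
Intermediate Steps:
q(G, t) = (4*G + G*t)² (q(G, t) = (G + (3*G + G*t))² = (4*G + G*t)²)
(H(-5) - 1*(-138))*q(14, 13) = ((9 - 5) - 1*(-138))*(14²*(4 + 13)²) = (4 + 138)*(196*17²) = 142*(196*289) = 142*56644 = 8043448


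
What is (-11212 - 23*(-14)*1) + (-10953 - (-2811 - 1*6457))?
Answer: -12575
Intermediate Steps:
(-11212 - 23*(-14)*1) + (-10953 - (-2811 - 1*6457)) = (-11212 + 322*1) + (-10953 - (-2811 - 6457)) = (-11212 + 322) + (-10953 - 1*(-9268)) = -10890 + (-10953 + 9268) = -10890 - 1685 = -12575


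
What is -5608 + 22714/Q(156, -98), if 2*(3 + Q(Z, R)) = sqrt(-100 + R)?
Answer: -264140/39 - 22714*I*sqrt(22)/39 ≈ -6772.8 - 2731.7*I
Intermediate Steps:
Q(Z, R) = -3 + sqrt(-100 + R)/2
-5608 + 22714/Q(156, -98) = -5608 + 22714/(-3 + sqrt(-100 - 98)/2) = -5608 + 22714/(-3 + sqrt(-198)/2) = -5608 + 22714/(-3 + (3*I*sqrt(22))/2) = -5608 + 22714/(-3 + 3*I*sqrt(22)/2)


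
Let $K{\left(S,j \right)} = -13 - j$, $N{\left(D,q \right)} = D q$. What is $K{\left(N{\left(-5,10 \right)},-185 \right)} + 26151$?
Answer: $26323$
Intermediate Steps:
$K{\left(N{\left(-5,10 \right)},-185 \right)} + 26151 = \left(-13 - -185\right) + 26151 = \left(-13 + 185\right) + 26151 = 172 + 26151 = 26323$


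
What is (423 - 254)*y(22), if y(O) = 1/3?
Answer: 169/3 ≈ 56.333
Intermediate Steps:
y(O) = 1/3
(423 - 254)*y(22) = (423 - 254)*(1/3) = 169*(1/3) = 169/3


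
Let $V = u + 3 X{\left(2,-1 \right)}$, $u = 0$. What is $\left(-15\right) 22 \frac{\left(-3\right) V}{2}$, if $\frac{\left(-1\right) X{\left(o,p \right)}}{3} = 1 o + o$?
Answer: $-17820$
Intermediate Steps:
$X{\left(o,p \right)} = - 6 o$ ($X{\left(o,p \right)} = - 3 \left(1 o + o\right) = - 3 \left(o + o\right) = - 3 \cdot 2 o = - 6 o$)
$V = -36$ ($V = 0 + 3 \left(\left(-6\right) 2\right) = 0 + 3 \left(-12\right) = 0 - 36 = -36$)
$\left(-15\right) 22 \frac{\left(-3\right) V}{2} = \left(-15\right) 22 \frac{\left(-3\right) \left(-36\right)}{2} = - 330 \cdot 108 \cdot \frac{1}{2} = \left(-330\right) 54 = -17820$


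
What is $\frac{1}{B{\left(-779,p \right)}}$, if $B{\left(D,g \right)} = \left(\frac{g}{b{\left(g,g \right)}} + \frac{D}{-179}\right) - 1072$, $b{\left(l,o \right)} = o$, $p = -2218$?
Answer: $- \frac{179}{190930} \approx -0.00093752$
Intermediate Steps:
$B{\left(D,g \right)} = -1071 - \frac{D}{179}$ ($B{\left(D,g \right)} = \left(\frac{g}{g} + \frac{D}{-179}\right) - 1072 = \left(1 + D \left(- \frac{1}{179}\right)\right) - 1072 = \left(1 - \frac{D}{179}\right) - 1072 = -1071 - \frac{D}{179}$)
$\frac{1}{B{\left(-779,p \right)}} = \frac{1}{-1071 - - \frac{779}{179}} = \frac{1}{-1071 + \frac{779}{179}} = \frac{1}{- \frac{190930}{179}} = - \frac{179}{190930}$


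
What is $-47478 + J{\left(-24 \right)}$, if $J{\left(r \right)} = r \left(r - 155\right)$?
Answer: $-43182$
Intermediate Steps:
$J{\left(r \right)} = r \left(-155 + r\right)$
$-47478 + J{\left(-24 \right)} = -47478 - 24 \left(-155 - 24\right) = -47478 - -4296 = -47478 + 4296 = -43182$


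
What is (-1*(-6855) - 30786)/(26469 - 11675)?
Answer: -23931/14794 ≈ -1.6176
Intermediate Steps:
(-1*(-6855) - 30786)/(26469 - 11675) = (6855 - 30786)/14794 = -23931*1/14794 = -23931/14794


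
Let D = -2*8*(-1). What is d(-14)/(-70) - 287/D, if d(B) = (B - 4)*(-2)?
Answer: -10333/560 ≈ -18.452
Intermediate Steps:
D = 16 (D = -16*(-1) = 16)
d(B) = 8 - 2*B (d(B) = (-4 + B)*(-2) = 8 - 2*B)
d(-14)/(-70) - 287/D = (8 - 2*(-14))/(-70) - 287/16 = (8 + 28)*(-1/70) - 287*1/16 = 36*(-1/70) - 287/16 = -18/35 - 287/16 = -10333/560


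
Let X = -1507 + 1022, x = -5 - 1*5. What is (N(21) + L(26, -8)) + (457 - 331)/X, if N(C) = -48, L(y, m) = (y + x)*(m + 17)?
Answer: 46434/485 ≈ 95.740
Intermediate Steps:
x = -10 (x = -5 - 5 = -10)
L(y, m) = (-10 + y)*(17 + m) (L(y, m) = (y - 10)*(m + 17) = (-10 + y)*(17 + m))
X = -485
(N(21) + L(26, -8)) + (457 - 331)/X = (-48 + (-170 - 10*(-8) + 17*26 - 8*26)) + (457 - 331)/(-485) = (-48 + (-170 + 80 + 442 - 208)) + 126*(-1/485) = (-48 + 144) - 126/485 = 96 - 126/485 = 46434/485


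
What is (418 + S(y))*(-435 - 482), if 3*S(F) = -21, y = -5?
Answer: -376887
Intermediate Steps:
S(F) = -7 (S(F) = (1/3)*(-21) = -7)
(418 + S(y))*(-435 - 482) = (418 - 7)*(-435 - 482) = 411*(-917) = -376887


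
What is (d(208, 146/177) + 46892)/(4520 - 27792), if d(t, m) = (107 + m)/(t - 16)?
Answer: -1593596813/790875648 ≈ -2.0150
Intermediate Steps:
d(t, m) = (107 + m)/(-16 + t)
(d(208, 146/177) + 46892)/(4520 - 27792) = ((107 + 146/177)/(-16 + 208) + 46892)/(4520 - 27792) = ((107 + 146*(1/177))/192 + 46892)/(-23272) = ((107 + 146/177)/192 + 46892)*(-1/23272) = ((1/192)*(19085/177) + 46892)*(-1/23272) = (19085/33984 + 46892)*(-1/23272) = (1593596813/33984)*(-1/23272) = -1593596813/790875648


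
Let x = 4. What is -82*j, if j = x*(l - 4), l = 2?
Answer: 656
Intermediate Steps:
j = -8 (j = 4*(2 - 4) = 4*(-2) = -8)
-82*j = -82*(-8) = 656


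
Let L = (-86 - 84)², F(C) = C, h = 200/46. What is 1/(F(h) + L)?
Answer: 23/664800 ≈ 3.4597e-5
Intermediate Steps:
h = 100/23 (h = 200*(1/46) = 100/23 ≈ 4.3478)
L = 28900 (L = (-170)² = 28900)
1/(F(h) + L) = 1/(100/23 + 28900) = 1/(664800/23) = 23/664800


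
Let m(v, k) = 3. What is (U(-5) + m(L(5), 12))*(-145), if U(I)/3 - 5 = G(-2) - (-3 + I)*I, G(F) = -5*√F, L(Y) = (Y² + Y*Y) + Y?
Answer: 14790 + 2175*I*√2 ≈ 14790.0 + 3075.9*I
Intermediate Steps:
L(Y) = Y + 2*Y² (L(Y) = (Y² + Y²) + Y = 2*Y² + Y = Y + 2*Y²)
U(I) = 15 - 15*I*√2 - 3*I*(-3 + I) (U(I) = 15 + 3*(-5*I*√2 - (-3 + I)*I) = 15 + 3*(-5*I*√2 - I*(-3 + I)) = 15 + 3*(-I*(-3 + I) - 5*I*√2) = 15 + (-15*I*√2 - 3*I*(-3 + I)) = 15 - 15*I*√2 - 3*I*(-3 + I))
(U(-5) + m(L(5), 12))*(-145) = ((15 - 3*(-5)² + 9*(-5) - 15*I*√2) + 3)*(-145) = ((15 - 3*25 - 45 - 15*I*√2) + 3)*(-145) = ((15 - 75 - 45 - 15*I*√2) + 3)*(-145) = ((-105 - 15*I*√2) + 3)*(-145) = (-102 - 15*I*√2)*(-145) = 14790 + 2175*I*√2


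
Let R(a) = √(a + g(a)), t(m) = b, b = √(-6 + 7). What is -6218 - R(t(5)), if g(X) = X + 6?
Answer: -6218 - 2*√2 ≈ -6220.8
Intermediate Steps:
b = 1 (b = √1 = 1)
g(X) = 6 + X
t(m) = 1
R(a) = √(6 + 2*a) (R(a) = √(a + (6 + a)) = √(6 + 2*a))
-6218 - R(t(5)) = -6218 - √(6 + 2*1) = -6218 - √(6 + 2) = -6218 - √8 = -6218 - 2*√2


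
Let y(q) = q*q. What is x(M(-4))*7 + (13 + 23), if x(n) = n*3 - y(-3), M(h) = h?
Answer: -111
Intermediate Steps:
y(q) = q²
x(n) = -9 + 3*n (x(n) = n*3 - 1*(-3)² = 3*n - 1*9 = 3*n - 9 = -9 + 3*n)
x(M(-4))*7 + (13 + 23) = (-9 + 3*(-4))*7 + (13 + 23) = (-9 - 12)*7 + 36 = -21*7 + 36 = -147 + 36 = -111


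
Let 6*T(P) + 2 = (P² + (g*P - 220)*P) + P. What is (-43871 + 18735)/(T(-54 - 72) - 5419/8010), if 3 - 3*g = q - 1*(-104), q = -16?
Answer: 201339360/542485339 ≈ 0.37114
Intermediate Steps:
g = -85/3 (g = 1 - (-16 - 1*(-104))/3 = 1 - (-16 + 104)/3 = 1 - ⅓*88 = 1 - 88/3 = -85/3 ≈ -28.333)
T(P) = -⅓ + P/6 + P²/6 + P*(-220 - 85*P/3)/6 (T(P) = -⅓ + ((P² + (-85*P/3 - 220)*P) + P)/6 = -⅓ + ((P² + (-220 - 85*P/3)*P) + P)/6 = -⅓ + ((P² + P*(-220 - 85*P/3)) + P)/6 = -⅓ + (P + P² + P*(-220 - 85*P/3))/6 = -⅓ + (P/6 + P²/6 + P*(-220 - 85*P/3)/6) = -⅓ + P/6 + P²/6 + P*(-220 - 85*P/3)/6)
(-43871 + 18735)/(T(-54 - 72) - 5419/8010) = (-43871 + 18735)/((-⅓ - 73*(-54 - 72)/2 - 41*(-54 - 72)²/9) - 5419/8010) = -25136/((-⅓ - 73/2*(-126) - 41/9*(-126)²) - 5419*1/8010) = -25136/((-⅓ + 4599 - 41/9*15876) - 5419/8010) = -25136/((-⅓ + 4599 - 72324) - 5419/8010) = -25136/(-203176/3 - 5419/8010) = -25136/(-542485339/8010) = -25136*(-8010/542485339) = 201339360/542485339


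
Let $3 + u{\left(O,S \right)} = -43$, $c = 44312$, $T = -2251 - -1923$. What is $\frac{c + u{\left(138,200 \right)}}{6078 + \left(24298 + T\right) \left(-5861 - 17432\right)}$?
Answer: $- \frac{22133}{279163566} \approx -7.9283 \cdot 10^{-5}$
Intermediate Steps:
$T = -328$ ($T = -2251 + 1923 = -328$)
$u{\left(O,S \right)} = -46$ ($u{\left(O,S \right)} = -3 - 43 = -46$)
$\frac{c + u{\left(138,200 \right)}}{6078 + \left(24298 + T\right) \left(-5861 - 17432\right)} = \frac{44312 - 46}{6078 + \left(24298 - 328\right) \left(-5861 - 17432\right)} = \frac{44266}{6078 + 23970 \left(-23293\right)} = \frac{44266}{6078 - 558333210} = \frac{44266}{-558327132} = 44266 \left(- \frac{1}{558327132}\right) = - \frac{22133}{279163566}$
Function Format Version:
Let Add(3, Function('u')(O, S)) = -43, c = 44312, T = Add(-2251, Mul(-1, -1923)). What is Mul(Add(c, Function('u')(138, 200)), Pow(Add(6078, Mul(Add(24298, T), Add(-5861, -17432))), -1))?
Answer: Rational(-22133, 279163566) ≈ -7.9283e-5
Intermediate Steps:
T = -328 (T = Add(-2251, 1923) = -328)
Function('u')(O, S) = -46 (Function('u')(O, S) = Add(-3, -43) = -46)
Mul(Add(c, Function('u')(138, 200)), Pow(Add(6078, Mul(Add(24298, T), Add(-5861, -17432))), -1)) = Mul(Add(44312, -46), Pow(Add(6078, Mul(Add(24298, -328), Add(-5861, -17432))), -1)) = Mul(44266, Pow(Add(6078, Mul(23970, -23293)), -1)) = Mul(44266, Pow(Add(6078, -558333210), -1)) = Mul(44266, Pow(-558327132, -1)) = Mul(44266, Rational(-1, 558327132)) = Rational(-22133, 279163566)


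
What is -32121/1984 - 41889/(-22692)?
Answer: -1735973/121024 ≈ -14.344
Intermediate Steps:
-32121/1984 - 41889/(-22692) = -32121*1/1984 - 41889*(-1/22692) = -32121/1984 + 13963/7564 = -1735973/121024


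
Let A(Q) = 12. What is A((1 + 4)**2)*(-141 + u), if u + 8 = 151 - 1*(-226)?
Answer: 2736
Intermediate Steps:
u = 369 (u = -8 + (151 - 1*(-226)) = -8 + (151 + 226) = -8 + 377 = 369)
A((1 + 4)**2)*(-141 + u) = 12*(-141 + 369) = 12*228 = 2736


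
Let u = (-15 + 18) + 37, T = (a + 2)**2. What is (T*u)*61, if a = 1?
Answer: 21960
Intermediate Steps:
T = 9 (T = (1 + 2)**2 = 3**2 = 9)
u = 40 (u = 3 + 37 = 40)
(T*u)*61 = (9*40)*61 = 360*61 = 21960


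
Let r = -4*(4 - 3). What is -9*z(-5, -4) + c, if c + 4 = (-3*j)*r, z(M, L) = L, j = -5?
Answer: -28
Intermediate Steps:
r = -4 (r = -4*1 = -4)
c = -64 (c = -4 - 3*(-5)*(-4) = -4 + 15*(-4) = -4 - 60 = -64)
-9*z(-5, -4) + c = -9*(-4) - 64 = 36 - 64 = -28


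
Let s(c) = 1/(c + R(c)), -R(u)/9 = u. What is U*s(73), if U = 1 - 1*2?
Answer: 1/584 ≈ 0.0017123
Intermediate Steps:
R(u) = -9*u
U = -1 (U = 1 - 2 = -1)
s(c) = -1/(8*c) (s(c) = 1/(c - 9*c) = 1/(-8*c) = -1/(8*c))
U*s(73) = -(-1)/(8*73) = -1*(-1/584) = 1/584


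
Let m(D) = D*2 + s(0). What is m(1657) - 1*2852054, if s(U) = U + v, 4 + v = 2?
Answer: -2848742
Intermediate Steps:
v = -2 (v = -4 + 2 = -2)
s(U) = -2 + U (s(U) = U - 2 = -2 + U)
m(D) = -2 + 2*D (m(D) = D*2 + (-2 + 0) = 2*D - 2 = -2 + 2*D)
m(1657) - 1*2852054 = (-2 + 2*1657) - 1*2852054 = (-2 + 3314) - 2852054 = 3312 - 2852054 = -2848742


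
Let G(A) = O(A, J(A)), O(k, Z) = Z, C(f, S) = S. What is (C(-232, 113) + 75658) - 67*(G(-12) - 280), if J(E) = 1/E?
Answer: 1134439/12 ≈ 94537.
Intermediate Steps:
G(A) = 1/A
(C(-232, 113) + 75658) - 67*(G(-12) - 280) = (113 + 75658) - 67*(1/(-12) - 280) = 75771 - 67*(-1/12 - 280) = 75771 - 67*(-3361/12) = 75771 + 225187/12 = 1134439/12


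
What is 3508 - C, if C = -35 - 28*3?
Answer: 3627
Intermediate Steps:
C = -119 (C = -35 - 84 = -119)
3508 - C = 3508 - 1*(-119) = 3508 + 119 = 3627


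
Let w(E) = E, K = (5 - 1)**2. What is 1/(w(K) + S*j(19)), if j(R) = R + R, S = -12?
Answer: -1/440 ≈ -0.0022727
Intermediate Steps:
K = 16 (K = 4**2 = 16)
j(R) = 2*R
1/(w(K) + S*j(19)) = 1/(16 - 24*19) = 1/(16 - 12*38) = 1/(16 - 456) = 1/(-440) = -1/440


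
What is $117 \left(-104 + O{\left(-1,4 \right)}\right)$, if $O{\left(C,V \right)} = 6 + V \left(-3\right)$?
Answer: $-12870$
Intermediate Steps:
$O{\left(C,V \right)} = 6 - 3 V$
$117 \left(-104 + O{\left(-1,4 \right)}\right) = 117 \left(-104 + \left(6 - 12\right)\right) = 117 \left(-104 - 6\right) = 117 \left(-110\right) = -12870$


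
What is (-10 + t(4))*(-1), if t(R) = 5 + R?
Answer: 1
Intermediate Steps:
(-10 + t(4))*(-1) = (-10 + (5 + 4))*(-1) = (-10 + 9)*(-1) = -1*(-1) = 1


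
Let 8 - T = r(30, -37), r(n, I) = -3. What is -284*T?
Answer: -3124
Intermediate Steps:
T = 11 (T = 8 - 1*(-3) = 8 + 3 = 11)
-284*T = -284*11 = -3124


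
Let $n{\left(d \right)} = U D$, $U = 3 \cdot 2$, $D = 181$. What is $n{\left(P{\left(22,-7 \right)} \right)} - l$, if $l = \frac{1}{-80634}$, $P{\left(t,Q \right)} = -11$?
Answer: $\frac{87568525}{80634} \approx 1086.0$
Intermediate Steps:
$U = 6$
$n{\left(d \right)} = 1086$ ($n{\left(d \right)} = 6 \cdot 181 = 1086$)
$l = - \frac{1}{80634} \approx -1.2402 \cdot 10^{-5}$
$n{\left(P{\left(22,-7 \right)} \right)} - l = 1086 - - \frac{1}{80634} = 1086 + \frac{1}{80634} = \frac{87568525}{80634}$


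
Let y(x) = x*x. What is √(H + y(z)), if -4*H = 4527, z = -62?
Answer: √10849/2 ≈ 52.079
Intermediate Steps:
H = -4527/4 (H = -¼*4527 = -4527/4 ≈ -1131.8)
y(x) = x²
√(H + y(z)) = √(-4527/4 + (-62)²) = √(-4527/4 + 3844) = √(10849/4) = √10849/2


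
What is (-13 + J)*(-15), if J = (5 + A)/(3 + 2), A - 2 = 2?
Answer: 168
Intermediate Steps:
A = 4 (A = 2 + 2 = 4)
J = 9/5 (J = (5 + 4)/(3 + 2) = 9/5 ≈ 1.8000)
(-13 + J)*(-15) = (-13 + 9/5)*(-15) = -56/5*(-15) = 168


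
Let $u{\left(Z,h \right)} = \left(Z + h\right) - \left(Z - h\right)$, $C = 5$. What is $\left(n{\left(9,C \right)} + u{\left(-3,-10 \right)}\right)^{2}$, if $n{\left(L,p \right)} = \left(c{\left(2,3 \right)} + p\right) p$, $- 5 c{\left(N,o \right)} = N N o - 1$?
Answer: $36$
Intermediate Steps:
$u{\left(Z,h \right)} = 2 h$
$c{\left(N,o \right)} = \frac{1}{5} - \frac{o N^{2}}{5}$ ($c{\left(N,o \right)} = - \frac{N N o - 1}{5} = - \frac{N^{2} o - 1}{5} = - \frac{o N^{2} - 1}{5} = - \frac{-1 + o N^{2}}{5} = \frac{1}{5} - \frac{o N^{2}}{5}$)
$n{\left(L,p \right)} = p \left(- \frac{11}{5} + p\right)$ ($n{\left(L,p \right)} = \left(\left(\frac{1}{5} - \frac{3 \cdot 2^{2}}{5}\right) + p\right) p = \left(\left(\frac{1}{5} - \frac{3}{5} \cdot 4\right) + p\right) p = \left(\left(\frac{1}{5} - \frac{12}{5}\right) + p\right) p = \left(- \frac{11}{5} + p\right) p = p \left(- \frac{11}{5} + p\right)$)
$\left(n{\left(9,C \right)} + u{\left(-3,-10 \right)}\right)^{2} = \left(\frac{1}{5} \cdot 5 \left(-11 + 5 \cdot 5\right) + 2 \left(-10\right)\right)^{2} = \left(\frac{1}{5} \cdot 5 \left(-11 + 25\right) - 20\right)^{2} = \left(\frac{1}{5} \cdot 5 \cdot 14 - 20\right)^{2} = \left(14 - 20\right)^{2} = \left(-6\right)^{2} = 36$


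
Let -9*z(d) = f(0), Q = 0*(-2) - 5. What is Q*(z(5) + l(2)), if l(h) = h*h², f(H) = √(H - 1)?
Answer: -40 + 5*I/9 ≈ -40.0 + 0.55556*I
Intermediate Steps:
f(H) = √(-1 + H)
l(h) = h³
Q = -5 (Q = 0 - 5 = -5)
z(d) = -I/9 (z(d) = -√(-1 + 0)/9 = -I/9)
Q*(z(5) + l(2)) = -5*(-I/9 + 2³) = -5*(-I/9 + 8) = -5*(8 - I/9) = -40 + 5*I/9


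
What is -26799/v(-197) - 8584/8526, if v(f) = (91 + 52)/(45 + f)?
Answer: 598775692/21021 ≈ 28485.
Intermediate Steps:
v(f) = 143/(45 + f)
-26799/v(-197) - 8584/8526 = -26799/(143/(45 - 197)) - 8584/8526 = -26799/(143/(-152)) - 8584*1/8526 = -26799/(143*(-1/152)) - 148/147 = -26799/(-143/152) - 148/147 = -26799*(-152/143) - 148/147 = 4073448/143 - 148/147 = 598775692/21021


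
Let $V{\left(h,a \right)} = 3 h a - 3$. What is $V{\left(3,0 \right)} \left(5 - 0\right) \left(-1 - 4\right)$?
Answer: $75$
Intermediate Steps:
$V{\left(h,a \right)} = -3 + 3 a h$ ($V{\left(h,a \right)} = 3 a h - 3 = -3 + 3 a h$)
$V{\left(3,0 \right)} \left(5 - 0\right) \left(-1 - 4\right) = \left(-3 + 3 \cdot 0 \cdot 3\right) \left(5 - 0\right) \left(-1 - 4\right) = \left(-3 + 0\right) \left(5 + 0\right) \left(-5\right) = - 3 \cdot 5 \left(-5\right) = \left(-3\right) \left(-25\right) = 75$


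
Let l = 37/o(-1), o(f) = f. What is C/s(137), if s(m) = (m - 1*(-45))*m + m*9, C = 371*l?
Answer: -13727/26167 ≈ -0.52459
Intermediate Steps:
l = -37 (l = 37/(-1) = 37*(-1) = -37)
C = -13727 (C = 371*(-37) = -13727)
s(m) = 9*m + m*(45 + m) (s(m) = (m + 45)*m + 9*m = (45 + m)*m + 9*m = m*(45 + m) + 9*m = 9*m + m*(45 + m))
C/s(137) = -13727*1/(137*(54 + 137)) = -13727/(137*191) = -13727/26167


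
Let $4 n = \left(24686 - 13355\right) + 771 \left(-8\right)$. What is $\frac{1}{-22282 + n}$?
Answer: $- \frac{4}{83965} \approx -4.7639 \cdot 10^{-5}$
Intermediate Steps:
$n = \frac{5163}{4}$ ($n = \frac{\left(24686 - 13355\right) + 771 \left(-8\right)}{4} = \frac{11331 - 6168}{4} = \frac{1}{4} \cdot 5163 = \frac{5163}{4} \approx 1290.8$)
$\frac{1}{-22282 + n} = \frac{1}{-22282 + \frac{5163}{4}} = \frac{1}{- \frac{83965}{4}} = - \frac{4}{83965}$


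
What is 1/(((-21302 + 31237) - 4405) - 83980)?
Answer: -1/78450 ≈ -1.2747e-5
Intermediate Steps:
1/(((-21302 + 31237) - 4405) - 83980) = 1/((9935 - 4405) - 83980) = 1/(5530 - 83980) = 1/(-78450) = -1/78450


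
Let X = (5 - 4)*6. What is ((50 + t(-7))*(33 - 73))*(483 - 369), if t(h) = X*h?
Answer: -36480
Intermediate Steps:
X = 6 (X = 1*6 = 6)
t(h) = 6*h
((50 + t(-7))*(33 - 73))*(483 - 369) = ((50 + 6*(-7))*(33 - 73))*(483 - 369) = ((50 - 42)*(-40))*114 = (8*(-40))*114 = -320*114 = -36480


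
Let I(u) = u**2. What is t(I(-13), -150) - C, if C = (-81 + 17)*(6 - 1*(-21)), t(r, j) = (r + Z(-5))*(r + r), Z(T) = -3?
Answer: 57836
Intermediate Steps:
t(r, j) = 2*r*(-3 + r) (t(r, j) = (r - 3)*(r + r) = (-3 + r)*(2*r) = 2*r*(-3 + r))
C = -1728 (C = -64*(6 + 21) = -64*27 = -1728)
t(I(-13), -150) - C = 2*(-13)**2*(-3 + (-13)**2) - 1*(-1728) = 2*169*(-3 + 169) + 1728 = 2*169*166 + 1728 = 56108 + 1728 = 57836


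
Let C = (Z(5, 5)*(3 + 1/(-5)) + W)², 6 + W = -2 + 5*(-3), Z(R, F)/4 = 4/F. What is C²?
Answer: 15178486401/390625 ≈ 38857.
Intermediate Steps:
Z(R, F) = 16/F (Z(R, F) = 4*(4/F) = 16/F)
W = -23 (W = -6 + (-2 + 5*(-3)) = -6 + (-2 - 15) = -6 - 17 = -23)
C = 123201/625 (C = ((16/5)*(3 + 1/(-5)) - 23)² = ((16*(⅕))*(3 - ⅕) - 23)² = ((16/5)*(14/5) - 23)² = (224/25 - 23)² = (-351/25)² = 123201/625 ≈ 197.12)
C² = (123201/625)² = 15178486401/390625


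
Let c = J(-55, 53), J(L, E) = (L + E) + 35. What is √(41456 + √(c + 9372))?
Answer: √(41456 + 3*√1045) ≈ 203.85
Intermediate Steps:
J(L, E) = 35 + E + L (J(L, E) = (E + L) + 35 = 35 + E + L)
c = 33 (c = 35 + 53 - 55 = 33)
√(41456 + √(c + 9372)) = √(41456 + √(33 + 9372)) = √(41456 + √9405) = √(41456 + 3*√1045)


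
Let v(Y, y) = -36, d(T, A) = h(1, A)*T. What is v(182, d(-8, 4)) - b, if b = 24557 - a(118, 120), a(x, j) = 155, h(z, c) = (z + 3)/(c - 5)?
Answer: -24438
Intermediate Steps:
h(z, c) = (3 + z)/(-5 + c)
d(T, A) = 4*T/(-5 + A) (d(T, A) = ((3 + 1)/(-5 + A))*T = (4/(-5 + A))*T = 4*T/(-5 + A))
b = 24402 (b = 24557 - 1*155 = 24557 - 155 = 24402)
v(182, d(-8, 4)) - b = -36 - 1*24402 = -36 - 24402 = -24438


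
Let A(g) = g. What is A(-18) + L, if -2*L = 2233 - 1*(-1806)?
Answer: -4075/2 ≈ -2037.5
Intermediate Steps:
L = -4039/2 (L = -(2233 - 1*(-1806))/2 = -(2233 + 1806)/2 = -1/2*4039 = -4039/2 ≈ -2019.5)
A(-18) + L = -18 - 4039/2 = -4075/2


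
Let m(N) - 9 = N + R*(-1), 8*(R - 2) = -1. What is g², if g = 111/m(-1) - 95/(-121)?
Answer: 12567082609/35153041 ≈ 357.50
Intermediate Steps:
R = 15/8 (R = 2 + (⅛)*(-1) = 2 - ⅛ = 15/8 ≈ 1.8750)
m(N) = 57/8 + N (m(N) = 9 + (N + (15/8)*(-1)) = 9 + (N - 15/8) = 9 + (-15/8 + N) = 57/8 + N)
g = 112103/5929 (g = 111/(57/8 - 1) - 95/(-121) = 111/(49/8) - 95*(-1/121) = 111*(8/49) + 95/121 = 888/49 + 95/121 = 112103/5929 ≈ 18.908)
g² = (112103/5929)² = 12567082609/35153041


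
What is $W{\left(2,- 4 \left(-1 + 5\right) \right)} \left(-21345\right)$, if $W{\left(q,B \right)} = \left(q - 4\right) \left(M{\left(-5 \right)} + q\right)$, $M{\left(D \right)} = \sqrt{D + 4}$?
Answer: $85380 + 42690 i \approx 85380.0 + 42690.0 i$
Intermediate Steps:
$M{\left(D \right)} = \sqrt{4 + D}$
$W{\left(q,B \right)} = \left(-4 + q\right) \left(i + q\right)$ ($W{\left(q,B \right)} = \left(q - 4\right) \left(\sqrt{4 - 5} + q\right) = \left(-4 + q\right) \left(\sqrt{-1} + q\right) = \left(-4 + q\right) \left(i + q\right)$)
$W{\left(2,- 4 \left(-1 + 5\right) \right)} \left(-21345\right) = \left(2^{2} - 4 i + 2 \left(-4 + i\right)\right) \left(-21345\right) = \left(4 - 4 i - \left(8 - 2 i\right)\right) \left(-21345\right) = \left(-4 - 2 i\right) \left(-21345\right) = 85380 + 42690 i$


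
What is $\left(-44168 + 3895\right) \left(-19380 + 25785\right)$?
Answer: $-257948565$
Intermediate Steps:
$\left(-44168 + 3895\right) \left(-19380 + 25785\right) = \left(-40273\right) 6405 = -257948565$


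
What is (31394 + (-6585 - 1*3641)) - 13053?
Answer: 8115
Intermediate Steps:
(31394 + (-6585 - 1*3641)) - 13053 = (31394 + (-6585 - 3641)) - 13053 = (31394 - 10226) - 13053 = 21168 - 13053 = 8115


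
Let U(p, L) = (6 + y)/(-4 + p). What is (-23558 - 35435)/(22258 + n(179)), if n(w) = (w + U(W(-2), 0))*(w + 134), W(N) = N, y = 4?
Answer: -176979/233290 ≈ -0.75862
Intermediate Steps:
U(p, L) = 10/(-4 + p) (U(p, L) = (6 + 4)/(-4 + p) = 10/(-4 + p))
n(w) = (134 + w)*(-5/3 + w) (n(w) = (w + 10/(-4 - 2))*(w + 134) = (w + 10/(-6))*(134 + w) = (w + 10*(-1/6))*(134 + w) = (w - 5/3)*(134 + w) = (-5/3 + w)*(134 + w) = (134 + w)*(-5/3 + w))
(-23558 - 35435)/(22258 + n(179)) = (-23558 - 35435)/(22258 + (-670/3 + 179**2 + (397/3)*179)) = -58993/(22258 + (-670/3 + 32041 + 71063/3)) = -58993/(22258 + 166516/3) = -58993/233290/3 = -58993*3/233290 = -176979/233290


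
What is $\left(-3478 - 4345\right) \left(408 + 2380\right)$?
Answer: $-21810524$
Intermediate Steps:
$\left(-3478 - 4345\right) \left(408 + 2380\right) = \left(-7823\right) 2788 = -21810524$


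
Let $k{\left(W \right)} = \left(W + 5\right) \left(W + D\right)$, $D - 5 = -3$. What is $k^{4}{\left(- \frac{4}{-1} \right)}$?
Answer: $8503056$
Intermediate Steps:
$D = 2$ ($D = 5 - 3 = 2$)
$k{\left(W \right)} = \left(2 + W\right) \left(5 + W\right)$ ($k{\left(W \right)} = \left(W + 5\right) \left(W + 2\right) = \left(5 + W\right) \left(2 + W\right) = \left(2 + W\right) \left(5 + W\right)$)
$k^{4}{\left(- \frac{4}{-1} \right)} = \left(10 + \left(- \frac{4}{-1}\right)^{2} + 7 \left(- \frac{4}{-1}\right)\right)^{4} = \left(10 + \left(\left(-4\right) \left(-1\right)\right)^{2} + 7 \left(\left(-4\right) \left(-1\right)\right)\right)^{4} = \left(10 + 4^{2} + 7 \cdot 4\right)^{4} = \left(10 + 16 + 28\right)^{4} = 54^{4} = 8503056$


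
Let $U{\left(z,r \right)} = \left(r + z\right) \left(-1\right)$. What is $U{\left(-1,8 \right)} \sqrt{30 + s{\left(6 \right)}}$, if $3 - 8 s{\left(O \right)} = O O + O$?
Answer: $- \frac{7 \sqrt{402}}{4} \approx -35.087$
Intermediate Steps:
$U{\left(z,r \right)} = - r - z$
$s{\left(O \right)} = \frac{3}{8} - \frac{O}{8} - \frac{O^{2}}{8}$ ($s{\left(O \right)} = \frac{3}{8} - \frac{O O + O}{8} = \frac{3}{8} - \frac{O^{2} + O}{8} = \frac{3}{8} - \frac{O + O^{2}}{8} = \frac{3}{8} - \left(\frac{O}{8} + \frac{O^{2}}{8}\right) = \frac{3}{8} - \frac{O}{8} - \frac{O^{2}}{8}$)
$U{\left(-1,8 \right)} \sqrt{30 + s{\left(6 \right)}} = \left(\left(-1\right) 8 - -1\right) \sqrt{30 - \left(\frac{3}{8} + \frac{9}{2}\right)} = \left(-8 + 1\right) \sqrt{30 - \frac{39}{8}} = - 7 \sqrt{30 - \frac{39}{8}} = - 7 \sqrt{\frac{201}{8}} = - 7 \frac{\sqrt{402}}{4} = - \frac{7 \sqrt{402}}{4}$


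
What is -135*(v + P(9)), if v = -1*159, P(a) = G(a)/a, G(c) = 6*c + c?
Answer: 20520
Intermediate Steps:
G(c) = 7*c
P(a) = 7 (P(a) = (7*a)/a = 7)
v = -159
-135*(v + P(9)) = -135*(-159 + 7) = -135*(-152) = 20520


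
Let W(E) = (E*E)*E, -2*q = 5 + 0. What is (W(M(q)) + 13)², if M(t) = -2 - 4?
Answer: 41209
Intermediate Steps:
q = -5/2 (q = -(5 + 0)/2 = -½*5 = -5/2 ≈ -2.5000)
M(t) = -6
W(E) = E³ (W(E) = E²*E = E³)
(W(M(q)) + 13)² = ((-6)³ + 13)² = (-216 + 13)² = (-203)² = 41209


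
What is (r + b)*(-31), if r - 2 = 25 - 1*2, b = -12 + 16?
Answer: -899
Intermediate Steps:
b = 4
r = 25 (r = 2 + (25 - 1*2) = 2 + (25 - 2) = 2 + 23 = 25)
(r + b)*(-31) = (25 + 4)*(-31) = 29*(-31) = -899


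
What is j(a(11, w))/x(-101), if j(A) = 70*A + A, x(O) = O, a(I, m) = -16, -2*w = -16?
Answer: 1136/101 ≈ 11.248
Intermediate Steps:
w = 8 (w = -½*(-16) = 8)
j(A) = 71*A
j(a(11, w))/x(-101) = (71*(-16))/(-101) = -1136*(-1/101) = 1136/101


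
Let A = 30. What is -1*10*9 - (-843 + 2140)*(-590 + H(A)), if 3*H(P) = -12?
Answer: 770328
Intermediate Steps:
H(P) = -4 (H(P) = (⅓)*(-12) = -4)
-1*10*9 - (-843 + 2140)*(-590 + H(A)) = -1*10*9 - (-843 + 2140)*(-590 - 4) = -10*9 - 1297*(-594) = -90 - 1*(-770418) = -90 + 770418 = 770328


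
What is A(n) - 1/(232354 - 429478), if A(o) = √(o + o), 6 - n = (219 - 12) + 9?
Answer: 1/197124 + 2*I*√105 ≈ 5.073e-6 + 20.494*I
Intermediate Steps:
n = -210 (n = 6 - ((219 - 12) + 9) = 6 - (207 + 9) = 6 - 1*216 = 6 - 216 = -210)
A(o) = √2*√o (A(o) = √(2*o) = √2*√o)
A(n) - 1/(232354 - 429478) = √2*√(-210) - 1/(232354 - 429478) = √2*(I*√210) - 1/(-197124) = 2*I*√105 - 1*(-1/197124) = 2*I*√105 + 1/197124 = 1/197124 + 2*I*√105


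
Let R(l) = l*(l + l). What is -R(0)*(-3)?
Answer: 0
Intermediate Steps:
R(l) = 2*l² (R(l) = l*(2*l) = 2*l²)
-R(0)*(-3) = -2*0²*(-3) = -2*0*(-3) = -1*0*(-3) = 0*(-3) = 0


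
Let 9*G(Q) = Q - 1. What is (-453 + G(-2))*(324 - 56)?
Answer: -364480/3 ≈ -1.2149e+5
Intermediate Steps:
G(Q) = -⅑ + Q/9 (G(Q) = (Q - 1)/9 = (-1 + Q)/9 = -⅑ + Q/9)
(-453 + G(-2))*(324 - 56) = (-453 + (-⅑ + (⅑)*(-2)))*(324 - 56) = (-453 + (-⅑ - 2/9))*268 = (-453 - ⅓)*268 = -1360/3*268 = -364480/3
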